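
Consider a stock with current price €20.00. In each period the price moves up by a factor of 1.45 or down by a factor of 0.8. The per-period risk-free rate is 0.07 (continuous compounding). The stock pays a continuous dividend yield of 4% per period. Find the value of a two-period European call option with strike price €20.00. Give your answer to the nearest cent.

Per-period risk-free factor R = e^0.07 = 1.0725; dividend-adjusted growth = e^(0.07−0.04) = 1.0305.
Risk-neutral probability p = (1.0305 − 0.8)/(1.45 − 0.8) = 0.2305/0.6500 = 0.3545
Terminal stock prices: S_uu = 42.05, S_ud = 23.2, S_dd = 12.8
Terminal payoffs (S − K): max(22.05, 0) = 22.05, max(3.2, 0) = 3.2, max(-7.2, 0) = 0
Node u (S = 29): V_u = e^(−0.07)·[0.3545·22.0500 + 0.6455·3.2000] = 9.2150
Node d (S = 16): V_d = e^(−0.07)·[0.3545·3.2000 + 0.6455·0.0000] = 1.0578
Node 0 (S = 20): V_0 = e^(−0.07)·[0.3545·9.2150 + 0.6455·1.0578] = 3.6829

€3.68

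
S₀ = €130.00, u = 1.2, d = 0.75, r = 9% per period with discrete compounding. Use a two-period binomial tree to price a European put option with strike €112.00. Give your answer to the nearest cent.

€1.96

Risk-neutral probability p = (1 + 0.09 − 0.75)/(1.2 − 0.75) = 0.3400/0.4500 = 0.7556
Terminal stock prices: S_uu = 187.2, S_ud = 117, S_dd = 73.12
Terminal payoffs (K − S): max(-75.2, 0) = 0, max(-5, 0) = 0, max(38.88, 0) = 38.88
Node u (S = 156): V_u = 1/1.09·[0.7556·0.0000 + 0.2444·0.0000] = 0.0000
Node d (S = 97.5): V_d = 1/1.09·[0.7556·0.0000 + 0.2444·38.8750] = 8.7181
Node 0 (S = 130): V_0 = 1/1.09·[0.7556·0.0000 + 0.2444·8.7181] = 1.9551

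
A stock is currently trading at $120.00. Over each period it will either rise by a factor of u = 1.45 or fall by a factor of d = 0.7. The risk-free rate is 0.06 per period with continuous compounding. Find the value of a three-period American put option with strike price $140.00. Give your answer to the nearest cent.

$33.20

Risk-neutral probability p = (e^0.06 − 0.7)/(1.45 − 0.7) = 0.3618/0.7500 = 0.4824
Terminal stock prices: S_uuu = 365.8, S_uud = 176.6, S_udd = 85.26, S_ddd = 41.16
Terminal payoffs (K − S): max(-225.8, 0) = 0, max(-36.61, 0) = 0, max(54.74, 0) = 54.74, max(98.84, 0) = 98.84
Node uu (S = 252.3): continuation = e^(−0.06)·[0.4824·0.0000 + 0.5176·0.0000] = 0.0000; exercise value = 0.0000 ≤ continuation, so V_uu = 0.0000
Node ud (S = 121.8): continuation = e^(−0.06)·[0.4824·0.0000 + 0.5176·54.7400] = 26.6809; exercise value = 18.2000 ≤ continuation, so V_ud = 26.6809
Node dd (S = 58.8): continuation = e^(−0.06)·[0.4824·54.7400 + 0.5176·98.8400] = 73.0470; exercise value = 81.2000 > continuation, so V_dd = 81.2000 (exercise)
Node u (S = 174): continuation = e^(−0.06)·[0.4824·0.0000 + 0.5176·26.6809] = 13.0046; exercise value = 0.0000 ≤ continuation, so V_u = 13.0046
Node d (S = 84): continuation = e^(−0.06)·[0.4824·26.6809 + 0.5176·81.2000] = 51.7004; exercise value = 56.0000 > continuation, so V_d = 56.0000 (exercise)
Node 0 (S = 120): continuation = e^(−0.06)·[0.4824·13.0046 + 0.5176·56.0000] = 33.2037; exercise value = 20.0000 ≤ continuation, so V_0 = 33.2037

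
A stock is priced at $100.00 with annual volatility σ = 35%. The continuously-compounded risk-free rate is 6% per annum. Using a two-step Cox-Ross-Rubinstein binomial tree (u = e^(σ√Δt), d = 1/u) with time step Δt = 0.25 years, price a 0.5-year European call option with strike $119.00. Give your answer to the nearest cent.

CRR parameters: u = e^(σ√Δt) = e^(0.35·√0.25) = 1.1912, d = 1/u = 0.8395
Per-period rate: rΔt = 0.06·0.25 = 0.015, so R = e^0.015 = 1.0151
Risk-neutral probability p = (e^0.015 − 0.8395)/(1.1912 − 0.8395) = 0.1757/0.3518 = 0.4993
Terminal stock prices: S_uu = 141.9, S_ud = 100, S_dd = 70.47
Terminal payoffs (S − K): max(22.91, 0) = 22.91, max(-19, 0) = 0, max(-48.53, 0) = 0
Node u (S = 119.1): V_u = e^(−0.015)·[0.4993·22.9068 + 0.5007·0.0000] = 11.2676
Node d (S = 83.95): V_d = e^(−0.015)·[0.4993·0.0000 + 0.5007·0.0000] = 0.0000
Node 0 (S = 100): V_0 = e^(−0.015)·[0.4993·11.2676 + 0.5007·0.0000] = 5.5424

$5.54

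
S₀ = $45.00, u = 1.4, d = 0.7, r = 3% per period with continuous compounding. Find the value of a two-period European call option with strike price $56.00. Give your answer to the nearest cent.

$6.76

Risk-neutral probability p = (e^0.03 − 0.7)/(1.4 − 0.7) = 0.3305/0.7000 = 0.4721
Terminal stock prices: S_uu = 88.2, S_ud = 44.1, S_dd = 22.05
Terminal payoffs (S − K): max(32.2, 0) = 32.2, max(-11.9, 0) = 0, max(-33.95, 0) = 0
Node u (S = 63): V_u = e^(−0.03)·[0.4721·32.2000 + 0.5279·0.0000] = 14.7517
Node d (S = 31.5): V_d = e^(−0.03)·[0.4721·0.0000 + 0.5279·0.0000] = 0.0000
Node 0 (S = 45): V_0 = e^(−0.03)·[0.4721·14.7517 + 0.5279·0.0000] = 6.7581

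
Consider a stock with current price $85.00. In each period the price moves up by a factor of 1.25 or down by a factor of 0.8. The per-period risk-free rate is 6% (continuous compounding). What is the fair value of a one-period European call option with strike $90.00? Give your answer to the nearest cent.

Risk-neutral probability p = (e^0.06 − 0.8)/(1.25 − 0.8) = 0.2618/0.4500 = 0.5819
Terminal stock prices: S_u = 106.2, S_d = 68
Terminal payoffs (S − K): max(16.25, 0) = 16.25, max(-22, 0) = 0
Node 0 (S = 85): V_0 = e^(−0.06)·[0.5819·16.2500 + 0.4181·0.0000] = 8.9046

$8.90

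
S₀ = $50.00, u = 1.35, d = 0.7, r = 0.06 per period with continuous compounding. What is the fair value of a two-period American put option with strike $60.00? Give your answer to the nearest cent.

$13.23

Risk-neutral probability p = (e^0.06 − 0.7)/(1.35 − 0.7) = 0.3618/0.6500 = 0.5567
Terminal stock prices: S_uu = 91.13, S_ud = 47.25, S_dd = 24.5
Terminal payoffs (K − S): max(-31.13, 0) = 0, max(12.75, 0) = 12.75, max(35.5, 0) = 35.5
Node u (S = 67.5): continuation = e^(−0.06)·[0.5567·0.0000 + 0.4433·12.7500] = 5.3233; exercise value = 0.0000 ≤ continuation, so V_u = 5.3233
Node d (S = 35): continuation = e^(−0.06)·[0.5567·12.7500 + 0.4433·35.5000] = 21.5059; exercise value = 25.0000 > continuation, so V_d = 25.0000 (exercise)
Node 0 (S = 50): continuation = e^(−0.06)·[0.5567·5.3233 + 0.4433·25.0000] = 13.2285; exercise value = 10.0000 ≤ continuation, so V_0 = 13.2285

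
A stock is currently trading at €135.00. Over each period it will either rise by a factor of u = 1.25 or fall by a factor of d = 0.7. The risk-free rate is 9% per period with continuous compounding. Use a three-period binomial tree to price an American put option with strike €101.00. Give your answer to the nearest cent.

€3.95

Risk-neutral probability p = (e^0.09 − 0.7)/(1.25 − 0.7) = 0.3942/0.5500 = 0.7167
Terminal stock prices: S_uuu = 263.7, S_uud = 147.7, S_udd = 82.69, S_ddd = 46.3
Terminal payoffs (K − S): max(-162.7, 0) = 0, max(-46.66, 0) = 0, max(18.31, 0) = 18.31, max(54.7, 0) = 54.7
Node uu (S = 210.9): continuation = e^(−0.09)·[0.7167·0.0000 + 0.2833·0.0000] = 0.0000; exercise value = 0.0000 ≤ continuation, so V_uu = 0.0000
Node ud (S = 118.1): continuation = e^(−0.09)·[0.7167·0.0000 + 0.2833·18.3125] = 4.7417; exercise value = 0.0000 ≤ continuation, so V_ud = 4.7417
Node dd (S = 66.15): continuation = e^(−0.09)·[0.7167·18.3125 + 0.2833·54.6950] = 26.1570; exercise value = 34.8500 > continuation, so V_dd = 34.8500 (exercise)
Node u (S = 168.8): continuation = e^(−0.09)·[0.7167·0.0000 + 0.2833·4.7417] = 1.2278; exercise value = 0.0000 ≤ continuation, so V_u = 1.2278
Node d (S = 94.5): continuation = e^(−0.09)·[0.7167·4.7417 + 0.2833·34.8500] = 12.1297; exercise value = 6.5000 ≤ continuation, so V_d = 12.1297
Node 0 (S = 135): continuation = e^(−0.09)·[0.7167·1.2278 + 0.2833·12.1297] = 3.9450; exercise value = 0.0000 ≤ continuation, so V_0 = 3.9450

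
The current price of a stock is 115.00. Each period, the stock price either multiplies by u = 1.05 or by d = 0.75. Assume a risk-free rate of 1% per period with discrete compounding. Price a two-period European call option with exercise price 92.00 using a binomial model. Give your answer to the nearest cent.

25.61

Risk-neutral probability p = (1 + 0.01 − 0.75)/(1.05 − 0.75) = 0.2600/0.3000 = 0.8667
Terminal stock prices: S_uu = 126.8, S_ud = 90.56, S_dd = 64.69
Terminal payoffs (S − K): max(34.79, 0) = 34.79, max(-1.438, 0) = 0, max(-27.31, 0) = 0
Node u (S = 120.8): V_u = 1/1.01·[0.8667·34.7875 + 0.1333·0.0000] = 29.8507
Node d (S = 86.25): V_d = 1/1.01·[0.8667·0.0000 + 0.1333·0.0000] = 0.0000
Node 0 (S = 115): V_0 = 1/1.01·[0.8667·29.8507 + 0.1333·0.0000] = 25.6144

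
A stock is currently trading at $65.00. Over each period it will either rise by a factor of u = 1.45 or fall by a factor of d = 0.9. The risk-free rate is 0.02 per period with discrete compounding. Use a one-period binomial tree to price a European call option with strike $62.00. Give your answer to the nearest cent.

Risk-neutral probability p = (1 + 0.02 − 0.9)/(1.45 − 0.9) = 0.1200/0.5500 = 0.2182
Terminal stock prices: S_u = 94.25, S_d = 58.5
Terminal payoffs (S − K): max(32.25, 0) = 32.25, max(-3.5, 0) = 0
Node 0 (S = 65): V_0 = 1/1.02·[0.2182·32.2500 + 0.7818·0.0000] = 6.8984

$6.90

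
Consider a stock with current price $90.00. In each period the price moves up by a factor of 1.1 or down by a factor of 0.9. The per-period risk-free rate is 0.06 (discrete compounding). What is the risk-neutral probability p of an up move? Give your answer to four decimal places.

p = 0.8000

Risk-neutral probability p = (1 + 0.06 − 0.9)/(1.1 − 0.9) = 0.1600/0.2000 = 0.8000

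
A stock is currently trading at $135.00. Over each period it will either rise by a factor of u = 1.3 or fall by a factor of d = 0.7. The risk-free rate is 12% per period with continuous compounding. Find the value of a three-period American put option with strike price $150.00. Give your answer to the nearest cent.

Risk-neutral probability p = (e^0.12 − 0.7)/(1.3 − 0.7) = 0.4275/0.6000 = 0.7125
Terminal stock prices: S_uuu = 296.6, S_uud = 159.7, S_udd = 85.99, S_ddd = 46.3
Terminal payoffs (K − S): max(-146.6, 0) = 0, max(-9.705, 0) = 0, max(64.01, 0) = 64.01, max(103.7, 0) = 103.7
Node uu (S = 228.2): continuation = e^(−0.12)·[0.7125·0.0000 + 0.2875·0.0000] = 0.0000; exercise value = 0.0000 ≤ continuation, so V_uu = 0.0000
Node ud (S = 122.8): continuation = e^(−0.12)·[0.7125·0.0000 + 0.2875·64.0050] = 16.3209; exercise value = 27.1500 > continuation, so V_ud = 27.1500 (exercise)
Node dd (S = 66.15): continuation = e^(−0.12)·[0.7125·64.0050 + 0.2875·103.6950] = 66.8881; exercise value = 83.8500 > continuation, so V_dd = 83.8500 (exercise)
Node u (S = 175.5): continuation = e^(−0.12)·[0.7125·0.0000 + 0.2875·27.1500] = 6.9231; exercise value = 0.0000 ≤ continuation, so V_u = 6.9231
Node d (S = 94.5): continuation = e^(−0.12)·[0.7125·27.1500 + 0.2875·83.8500] = 38.5381; exercise value = 55.5000 > continuation, so V_d = 55.5000 (exercise)
Node 0 (S = 135): continuation = e^(−0.12)·[0.7125·6.9231 + 0.2875·55.5000] = 18.5271; exercise value = 15.0000 ≤ continuation, so V_0 = 18.5271

$18.53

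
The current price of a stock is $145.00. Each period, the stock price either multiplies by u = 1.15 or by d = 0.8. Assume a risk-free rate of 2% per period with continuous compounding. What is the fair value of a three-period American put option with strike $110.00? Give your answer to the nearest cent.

Risk-neutral probability p = (e^0.02 − 0.8)/(1.15 − 0.8) = 0.2202/0.3500 = 0.6291
Terminal stock prices: S_uuu = 220.5, S_uud = 153.4, S_udd = 106.7, S_ddd = 74.24
Terminal payoffs (K − S): max(-110.5, 0) = 0, max(-43.41, 0) = 0, max(3.28, 0) = 3.28, max(35.76, 0) = 35.76
Node uu (S = 191.8): continuation = e^(−0.02)·[0.6291·0.0000 + 0.3709·0.0000] = 0.0000; exercise value = 0.0000 ≤ continuation, so V_uu = 0.0000
Node ud (S = 133.4): continuation = e^(−0.02)·[0.6291·0.0000 + 0.3709·3.2800] = 1.1923; exercise value = 0.0000 ≤ continuation, so V_ud = 1.1923
Node dd (S = 92.8): continuation = e^(−0.02)·[0.6291·3.2800 + 0.3709·35.7600] = 15.0219; exercise value = 17.2000 > continuation, so V_dd = 17.2000 (exercise)
Node u (S = 166.8): continuation = e^(−0.02)·[0.6291·0.0000 + 0.3709·1.1923] = 0.4334; exercise value = 0.0000 ≤ continuation, so V_u = 0.4334
Node d (S = 116): continuation = e^(−0.02)·[0.6291·1.1923 + 0.3709·17.2000] = 6.9877; exercise value = 0.0000 ≤ continuation, so V_d = 6.9877
Node 0 (S = 145): continuation = e^(−0.02)·[0.6291·0.4334 + 0.3709·6.9877] = 2.8074; exercise value = 0.0000 ≤ continuation, so V_0 = 2.8074

$2.81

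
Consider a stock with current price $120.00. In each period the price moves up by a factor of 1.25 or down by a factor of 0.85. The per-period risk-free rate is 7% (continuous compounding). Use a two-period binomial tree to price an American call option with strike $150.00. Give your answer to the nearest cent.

Risk-neutral probability p = (e^0.07 − 0.85)/(1.25 − 0.85) = 0.2225/0.4000 = 0.5563
Terminal stock prices: S_uu = 187.5, S_ud = 127.5, S_dd = 86.7
Terminal payoffs (S − K): max(37.5, 0) = 37.5, max(-22.5, 0) = 0, max(-63.3, 0) = 0
Node u (S = 150): continuation = e^(−0.07)·[0.5563·37.5000 + 0.4437·0.0000] = 19.4499; exercise value = 0.0000 ≤ continuation, so V_u = 19.4499
Node d (S = 102): continuation = e^(−0.07)·[0.5563·0.0000 + 0.4437·0.0000] = 0.0000; exercise value = 0.0000 ≤ continuation, so V_d = 0.0000
Node 0 (S = 120): continuation = e^(−0.07)·[0.5563·19.4499 + 0.4437·0.0000] = 10.0879; exercise value = 0.0000 ≤ continuation, so V_0 = 10.0879

$10.09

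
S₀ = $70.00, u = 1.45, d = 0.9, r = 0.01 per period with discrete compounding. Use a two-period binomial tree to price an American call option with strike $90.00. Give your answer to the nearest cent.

$2.67

Risk-neutral probability p = (1 + 0.01 − 0.9)/(1.45 − 0.9) = 0.1100/0.5500 = 0.2000
Terminal stock prices: S_uu = 147.2, S_ud = 91.35, S_dd = 56.7
Terminal payoffs (S − K): max(57.18, 0) = 57.18, max(1.35, 0) = 1.35, max(-33.3, 0) = 0
Node u (S = 101.5): continuation = 1/1.01·[0.2000·57.1750 + 0.8000·1.3500] = 12.3911; exercise value = 11.5000 ≤ continuation, so V_u = 12.3911
Node d (S = 63): continuation = 1/1.01·[0.2000·1.3500 + 0.8000·0.0000] = 0.2673; exercise value = 0.0000 ≤ continuation, so V_d = 0.2673
Node 0 (S = 70): continuation = 1/1.01·[0.2000·12.3911 + 0.8000·0.2673] = 2.6654; exercise value = 0.0000 ≤ continuation, so V_0 = 2.6654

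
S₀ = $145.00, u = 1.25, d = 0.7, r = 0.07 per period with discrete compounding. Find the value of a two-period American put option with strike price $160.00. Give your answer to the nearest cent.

Risk-neutral probability p = (1 + 0.07 − 0.7)/(1.25 − 0.7) = 0.3700/0.5500 = 0.6727
Terminal stock prices: S_uu = 226.6, S_ud = 126.9, S_dd = 71.05
Terminal payoffs (K − S): max(-66.56, 0) = 0, max(33.13, 0) = 33.13, max(88.95, 0) = 88.95
Node u (S = 181.2): continuation = 1/1.07·[0.6727·0.0000 + 0.3273·33.1250] = 10.1317; exercise value = 0.0000 ≤ continuation, so V_u = 10.1317
Node d (S = 101.5): continuation = 1/1.07·[0.6727·33.1250 + 0.3273·88.9500] = 48.0327; exercise value = 58.5000 > continuation, so V_d = 58.5000 (exercise)
Node 0 (S = 145): continuation = 1/1.07·[0.6727·10.1317 + 0.3273·58.5000] = 24.2629; exercise value = 15.0000 ≤ continuation, so V_0 = 24.2629

$24.26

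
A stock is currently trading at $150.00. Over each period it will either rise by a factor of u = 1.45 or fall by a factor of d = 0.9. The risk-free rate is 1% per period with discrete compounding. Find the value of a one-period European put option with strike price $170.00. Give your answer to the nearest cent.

$27.72

Risk-neutral probability p = (1 + 0.01 − 0.9)/(1.45 − 0.9) = 0.1100/0.5500 = 0.2000
Terminal stock prices: S_u = 217.5, S_d = 135
Terminal payoffs (K − S): max(-47.5, 0) = 0, max(35, 0) = 35
Node 0 (S = 150): V_0 = 1/1.01·[0.2000·0.0000 + 0.8000·35.0000] = 27.7228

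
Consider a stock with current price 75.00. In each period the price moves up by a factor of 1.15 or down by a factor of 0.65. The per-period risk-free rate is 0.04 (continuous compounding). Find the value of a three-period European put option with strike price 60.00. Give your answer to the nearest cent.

2.70

Risk-neutral probability p = (e^0.04 − 0.65)/(1.15 − 0.65) = 0.3908/0.5000 = 0.7816
Terminal stock prices: S_uuu = 114.1, S_uud = 64.47, S_udd = 36.44, S_ddd = 20.6
Terminal payoffs (K − S): max(-54.07, 0) = 0, max(-4.472, 0) = 0, max(23.56, 0) = 23.56, max(39.4, 0) = 39.4
Node uu (S = 99.19): V_uu = e^(−0.04)·[0.7816·0.0000 + 0.2184·0.0000] = 0.0000
Node ud (S = 56.06): V_ud = e^(−0.04)·[0.7816·0.0000 + 0.2184·23.5594] = 4.9431
Node dd (S = 31.69): V_dd = e^(−0.04)·[0.7816·23.5594 + 0.2184·39.4031] = 25.9599
Node u (S = 86.25): V_u = e^(−0.04)·[0.7816·0.0000 + 0.2184·4.9431] = 1.0371
Node d (S = 48.75): V_d = e^(−0.04)·[0.7816·4.9431 + 0.2184·25.9599] = 9.1589
Node 0 (S = 75): V_0 = e^(−0.04)·[0.7816·1.0371 + 0.2184·9.1589] = 2.7006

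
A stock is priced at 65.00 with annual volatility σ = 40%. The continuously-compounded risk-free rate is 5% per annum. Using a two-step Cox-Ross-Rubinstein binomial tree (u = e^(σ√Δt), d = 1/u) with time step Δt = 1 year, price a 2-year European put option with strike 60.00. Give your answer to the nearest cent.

CRR parameters: u = e^(σ√Δt) = e^(0.4·√1) = 1.4918, d = 1/u = 0.6703
Per-period rate: rΔt = 0.05·1 = 0.05, so R = e^0.05 = 1.0513
Risk-neutral probability p = (e^0.05 − 0.6703)/(1.4918 − 0.6703) = 0.3810/0.8215 = 0.4637
Terminal stock prices: S_uu = 144.7, S_ud = 65, S_dd = 29.21
Terminal payoffs (K − S): max(-84.66, 0) = 0, max(-5, 0) = 0, max(30.79, 0) = 30.79
Node u (S = 96.97): V_u = e^(−0.05)·[0.4637·0.0000 + 0.5363·0.0000] = 0.0000
Node d (S = 43.57): V_d = e^(−0.05)·[0.4637·0.0000 + 0.5363·30.7936] = 15.7085
Node 0 (S = 65): V_0 = e^(−0.05)·[0.4637·0.0000 + 0.5363·15.7085] = 8.0133

8.01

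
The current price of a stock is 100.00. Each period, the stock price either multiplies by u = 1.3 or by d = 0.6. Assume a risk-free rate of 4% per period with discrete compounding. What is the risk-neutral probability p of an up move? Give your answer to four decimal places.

p = 0.6286

Risk-neutral probability p = (1 + 0.04 − 0.6)/(1.3 − 0.6) = 0.4400/0.7000 = 0.6286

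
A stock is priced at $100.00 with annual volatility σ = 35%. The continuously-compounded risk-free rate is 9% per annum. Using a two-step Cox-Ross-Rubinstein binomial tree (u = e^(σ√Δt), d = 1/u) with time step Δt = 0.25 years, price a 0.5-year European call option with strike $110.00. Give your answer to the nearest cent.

CRR parameters: u = e^(σ√Δt) = e^(0.35·√0.25) = 1.1912, d = 1/u = 0.8395
Per-period rate: rΔt = 0.09·0.25 = 0.0225, so R = e^0.0225 = 1.0228
Risk-neutral probability p = (e^0.0225 − 0.8395)/(1.1912 − 0.8395) = 0.1833/0.3518 = 0.5210
Terminal stock prices: S_uu = 141.9, S_ud = 100, S_dd = 70.47
Terminal payoffs (S − K): max(31.91, 0) = 31.91, max(-10, 0) = 0, max(-39.53, 0) = 0
Node u (S = 119.1): V_u = e^(−0.0225)·[0.5210·31.9068 + 0.4790·0.0000] = 16.2550
Node d (S = 83.95): V_d = e^(−0.0225)·[0.5210·0.0000 + 0.4790·0.0000] = 0.0000
Node 0 (S = 100): V_0 = e^(−0.0225)·[0.5210·16.2550 + 0.4790·0.0000] = 8.2811

$8.28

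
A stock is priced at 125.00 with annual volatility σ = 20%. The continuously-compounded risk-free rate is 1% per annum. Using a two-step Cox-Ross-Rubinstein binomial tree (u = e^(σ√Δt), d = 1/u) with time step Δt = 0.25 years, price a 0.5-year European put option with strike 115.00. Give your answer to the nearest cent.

3.31

CRR parameters: u = e^(σ√Δt) = e^(0.2·√0.25) = 1.1052, d = 1/u = 0.9048
Per-period rate: rΔt = 0.01·0.25 = 0.0025, so R = e^0.0025 = 1.0025
Risk-neutral probability p = (e^0.0025 − 0.9048)/(1.1052 − 0.9048) = 0.0977/0.2003 = 0.4875
Terminal stock prices: S_uu = 152.7, S_ud = 125, S_dd = 102.3
Terminal payoffs (K − S): max(-37.68, 0) = 0, max(-10, 0) = 0, max(12.66, 0) = 12.66
Node u (S = 138.1): V_u = e^(−0.0025)·[0.4875·0.0000 + 0.5125·0.0000] = 0.0000
Node d (S = 113.1): V_d = e^(−0.0025)·[0.4875·0.0000 + 0.5125·12.6587] = 6.4712
Node 0 (S = 125): V_0 = e^(−0.0025)·[0.4875·0.0000 + 0.5125·6.4712] = 3.3081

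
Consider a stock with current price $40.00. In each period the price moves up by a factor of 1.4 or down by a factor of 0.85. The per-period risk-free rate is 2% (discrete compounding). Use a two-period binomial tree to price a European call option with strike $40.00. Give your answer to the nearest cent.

$6.65

Risk-neutral probability p = (1 + 0.02 − 0.85)/(1.4 − 0.85) = 0.1700/0.5500 = 0.3091
Terminal stock prices: S_uu = 78.4, S_ud = 47.6, S_dd = 28.9
Terminal payoffs (S − K): max(38.4, 0) = 38.4, max(7.6, 0) = 7.6, max(-11.1, 0) = 0
Node u (S = 56): V_u = 1/1.02·[0.3091·38.4000 + 0.6909·7.6000] = 16.7843
Node d (S = 34): V_d = 1/1.02·[0.3091·7.6000 + 0.6909·0.0000] = 2.3030
Node 0 (S = 40): V_0 = 1/1.02·[0.3091·16.7843 + 0.6909·2.3030] = 6.6461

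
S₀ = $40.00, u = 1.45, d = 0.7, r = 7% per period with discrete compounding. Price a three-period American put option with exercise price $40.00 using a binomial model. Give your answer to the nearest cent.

$6.97

Risk-neutral probability p = (1 + 0.07 − 0.7)/(1.45 − 0.7) = 0.3700/0.7500 = 0.4933
Terminal stock prices: S_uuu = 121.9, S_uud = 58.87, S_udd = 28.42, S_ddd = 13.72
Terminal payoffs (K − S): max(-81.94, 0) = 0, max(-18.87, 0) = 0, max(11.58, 0) = 11.58, max(26.28, 0) = 26.28
Node uu (S = 84.1): continuation = 1/1.07·[0.4933·0.0000 + 0.5067·0.0000] = 0.0000; exercise value = 0.0000 ≤ continuation, so V_uu = 0.0000
Node ud (S = 40.6): continuation = 1/1.07·[0.4933·0.0000 + 0.5067·11.5800] = 5.4834; exercise value = 0.0000 ≤ continuation, so V_ud = 5.4834
Node dd (S = 19.6): continuation = 1/1.07·[0.4933·11.5800 + 0.5067·26.2800] = 17.7832; exercise value = 20.4000 > continuation, so V_dd = 20.4000 (exercise)
Node u (S = 58): continuation = 1/1.07·[0.4933·0.0000 + 0.5067·5.4834] = 2.5965; exercise value = 0.0000 ≤ continuation, so V_u = 2.5965
Node d (S = 28): continuation = 1/1.07·[0.4933·5.4834 + 0.5067·20.4000] = 12.1880; exercise value = 12.0000 ≤ continuation, so V_d = 12.1880
Node 0 (S = 40): continuation = 1/1.07·[0.4933·2.5965 + 0.5067·12.1880] = 6.9684; exercise value = 0.0000 ≤ continuation, so V_0 = 6.9684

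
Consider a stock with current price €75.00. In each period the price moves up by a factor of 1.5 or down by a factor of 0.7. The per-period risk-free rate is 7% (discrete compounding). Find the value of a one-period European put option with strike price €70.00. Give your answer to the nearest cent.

€8.79

Risk-neutral probability p = (1 + 0.07 − 0.7)/(1.5 − 0.7) = 0.3700/0.8000 = 0.4625
Terminal stock prices: S_u = 112.5, S_d = 52.5
Terminal payoffs (K − S): max(-42.5, 0) = 0, max(17.5, 0) = 17.5
Node 0 (S = 75): V_0 = 1/1.07·[0.4625·0.0000 + 0.5375·17.5000] = 8.7909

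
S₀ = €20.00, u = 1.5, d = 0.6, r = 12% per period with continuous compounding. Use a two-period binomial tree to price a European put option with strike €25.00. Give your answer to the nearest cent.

Risk-neutral probability p = (e^0.12 − 0.6)/(1.5 − 0.6) = 0.5275/0.9000 = 0.5861
Terminal stock prices: S_uu = 45, S_ud = 18, S_dd = 7.2
Terminal payoffs (K − S): max(-20, 0) = 0, max(7, 0) = 7, max(17.8, 0) = 17.8
Node u (S = 30): V_u = e^(−0.12)·[0.5861·0.0000 + 0.4139·7.0000] = 2.5696
Node d (S = 12): V_d = e^(−0.12)·[0.5861·7.0000 + 0.4139·17.8000] = 10.1730
Node 0 (S = 20): V_0 = e^(−0.12)·[0.5861·2.5696 + 0.4139·10.1730] = 5.0702

€5.07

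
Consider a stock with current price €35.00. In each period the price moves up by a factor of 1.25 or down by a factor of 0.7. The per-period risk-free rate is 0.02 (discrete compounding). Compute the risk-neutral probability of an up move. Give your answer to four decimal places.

Risk-neutral probability p = (1 + 0.02 − 0.7)/(1.25 − 0.7) = 0.3200/0.5500 = 0.5818

p = 0.5818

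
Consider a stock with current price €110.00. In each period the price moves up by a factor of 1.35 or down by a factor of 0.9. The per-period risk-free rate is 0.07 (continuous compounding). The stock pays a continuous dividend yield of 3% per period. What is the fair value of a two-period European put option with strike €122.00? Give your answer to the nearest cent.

€13.50

Per-period risk-free factor R = e^0.07 = 1.0725; dividend-adjusted growth = e^(0.07−0.03) = 1.0408.
Risk-neutral probability p = (1.0408 − 0.9)/(1.35 − 0.9) = 0.1408/0.4500 = 0.3129
Terminal stock prices: S_uu = 200.5, S_ud = 133.7, S_dd = 89.1
Terminal payoffs (K − S): max(-78.48, 0) = 0, max(-11.65, 0) = 0, max(32.9, 0) = 32.9
Node u (S = 148.5): V_u = e^(−0.07)·[0.3129·0.0000 + 0.6871·0.0000] = 0.0000
Node d (S = 99): V_d = e^(−0.07)·[0.3129·0.0000 + 0.6871·32.9000] = 21.0769
Node 0 (S = 110): V_0 = e^(−0.07)·[0.3129·0.0000 + 0.6871·21.0769] = 13.5026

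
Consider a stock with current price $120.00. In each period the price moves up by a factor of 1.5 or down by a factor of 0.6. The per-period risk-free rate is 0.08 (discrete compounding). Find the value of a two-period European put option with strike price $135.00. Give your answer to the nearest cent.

$28.66

Risk-neutral probability p = (1 + 0.08 − 0.6)/(1.5 − 0.6) = 0.4800/0.9000 = 0.5333
Terminal stock prices: S_uu = 270, S_ud = 108, S_dd = 43.2
Terminal payoffs (K − S): max(-135, 0) = 0, max(27, 0) = 27, max(91.8, 0) = 91.8
Node u (S = 180): V_u = 1/1.08·[0.5333·0.0000 + 0.4667·27.0000] = 11.6667
Node d (S = 72): V_d = 1/1.08·[0.5333·27.0000 + 0.4667·91.8000] = 53.0000
Node 0 (S = 120): V_0 = 1/1.08·[0.5333·11.6667 + 0.4667·53.0000] = 28.6626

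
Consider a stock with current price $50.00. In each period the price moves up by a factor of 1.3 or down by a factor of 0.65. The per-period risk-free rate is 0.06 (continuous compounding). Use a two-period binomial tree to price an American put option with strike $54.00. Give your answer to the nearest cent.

$9.84

Risk-neutral probability p = (e^0.06 − 0.65)/(1.3 − 0.65) = 0.4118/0.6500 = 0.6336
Terminal stock prices: S_uu = 84.5, S_ud = 42.25, S_dd = 21.13
Terminal payoffs (K − S): max(-30.5, 0) = 0, max(11.75, 0) = 11.75, max(32.88, 0) = 32.88
Node u (S = 65): continuation = e^(−0.06)·[0.6336·0.0000 + 0.3664·11.7500] = 4.0545; exercise value = 0.0000 ≤ continuation, so V_u = 4.0545
Node d (S = 32.5): continuation = e^(−0.06)·[0.6336·11.7500 + 0.3664·32.8750] = 18.3553; exercise value = 21.5000 > continuation, so V_d = 21.5000 (exercise)
Node 0 (S = 50): continuation = e^(−0.06)·[0.6336·4.0545 + 0.3664·21.5000] = 9.8383; exercise value = 4.0000 ≤ continuation, so V_0 = 9.8383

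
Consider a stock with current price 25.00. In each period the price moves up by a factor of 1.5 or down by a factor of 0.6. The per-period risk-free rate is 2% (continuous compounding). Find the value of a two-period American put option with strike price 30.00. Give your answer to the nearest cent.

9.63

Risk-neutral probability p = (e^0.02 − 0.6)/(1.5 − 0.6) = 0.4202/0.9000 = 0.4669
Terminal stock prices: S_uu = 56.25, S_ud = 22.5, S_dd = 9
Terminal payoffs (K − S): max(-26.25, 0) = 0, max(7.5, 0) = 7.5, max(21, 0) = 21
Node u (S = 37.5): continuation = e^(−0.02)·[0.4669·0.0000 + 0.5331·7.5000] = 3.9192; exercise value = 0.0000 ≤ continuation, so V_u = 3.9192
Node d (S = 15): continuation = e^(−0.02)·[0.4669·7.5000 + 0.5331·21.0000] = 14.4060; exercise value = 15.0000 > continuation, so V_d = 15.0000 (exercise)
Node 0 (S = 25): continuation = e^(−0.02)·[0.4669·3.9192 + 0.5331·15.0000] = 9.6319; exercise value = 5.0000 ≤ continuation, so V_0 = 9.6319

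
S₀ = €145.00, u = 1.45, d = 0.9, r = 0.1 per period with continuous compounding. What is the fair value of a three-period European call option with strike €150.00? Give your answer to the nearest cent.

Risk-neutral probability p = (e^0.1 − 0.9)/(1.45 − 0.9) = 0.2052/0.5500 = 0.3730
Terminal stock prices: S_uuu = 442.1, S_uud = 274.4, S_udd = 170.3, S_ddd = 105.7
Terminal payoffs (S − K): max(292.1, 0) = 292.1, max(124.4, 0) = 124.4, max(20.3, 0) = 20.3, max(-44.29, 0) = 0
Node uu (S = 304.9): V_uu = e^(−0.1)·[0.3730·292.0506 + 0.6270·124.3763] = 169.1369
Node ud (S = 189.2): V_ud = e^(−0.1)·[0.3730·124.3763 + 0.6270·20.3025] = 53.4994
Node dd (S = 117.5): V_dd = e^(−0.1)·[0.3730·20.3025 + 0.6270·0.0000] = 6.8529
Node u (S = 210.2): V_u = e^(−0.1)·[0.3730·169.1369 + 0.6270·53.4994] = 87.4404
Node d (S = 130.5): V_d = e^(−0.1)·[0.3730·53.4994 + 0.6270·6.8529] = 21.9457
Node 0 (S = 145): V_0 = e^(−0.1)·[0.3730·87.4404 + 0.6270·21.9457] = 41.9643

€41.96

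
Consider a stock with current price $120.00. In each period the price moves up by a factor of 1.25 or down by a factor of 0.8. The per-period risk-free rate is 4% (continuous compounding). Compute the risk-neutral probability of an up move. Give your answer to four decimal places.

Risk-neutral probability p = (e^0.04 − 0.8)/(1.25 − 0.8) = 0.2408/0.4500 = 0.5351

p = 0.5351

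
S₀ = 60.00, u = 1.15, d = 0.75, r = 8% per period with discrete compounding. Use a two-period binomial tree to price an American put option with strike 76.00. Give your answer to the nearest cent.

16.00

Risk-neutral probability p = (1 + 0.08 − 0.75)/(1.15 − 0.75) = 0.3300/0.4000 = 0.8250
Terminal stock prices: S_uu = 79.35, S_ud = 51.75, S_dd = 33.75
Terminal payoffs (K − S): max(-3.35, 0) = 0, max(24.25, 0) = 24.25, max(42.25, 0) = 42.25
Node u (S = 69): continuation = 1/1.08·[0.8250·0.0000 + 0.1750·24.2500] = 3.9294; exercise value = 7.0000 > continuation, so V_u = 7.0000 (exercise)
Node d (S = 45): continuation = 1/1.08·[0.8250·24.2500 + 0.1750·42.2500] = 25.3704; exercise value = 31.0000 > continuation, so V_d = 31.0000 (exercise)
Node 0 (S = 60): continuation = 1/1.08·[0.8250·7.0000 + 0.1750·31.0000] = 10.3704; exercise value = 16.0000 > continuation, so V_0 = 16.0000 (exercise)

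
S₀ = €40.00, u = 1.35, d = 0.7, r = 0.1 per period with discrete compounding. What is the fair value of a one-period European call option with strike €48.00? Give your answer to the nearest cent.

€3.36

Risk-neutral probability p = (1 + 0.1 − 0.7)/(1.35 − 0.7) = 0.4000/0.6500 = 0.6154
Terminal stock prices: S_u = 54, S_d = 28
Terminal payoffs (S − K): max(6, 0) = 6, max(-20, 0) = 0
Node 0 (S = 40): V_0 = 1/1.1·[0.6154·6.0000 + 0.3846·0.0000] = 3.3566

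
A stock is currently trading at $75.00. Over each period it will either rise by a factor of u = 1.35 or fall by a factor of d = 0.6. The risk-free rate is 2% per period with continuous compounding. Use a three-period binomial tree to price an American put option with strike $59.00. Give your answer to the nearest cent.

$10.55

Risk-neutral probability p = (e^0.02 − 0.6)/(1.35 − 0.6) = 0.4202/0.7500 = 0.5603
Terminal stock prices: S_uuu = 184.5, S_uud = 82.01, S_udd = 36.45, S_ddd = 16.2
Terminal payoffs (K − S): max(-125.5, 0) = 0, max(-23.01, 0) = 0, max(22.55, 0) = 22.55, max(42.8, 0) = 42.8
Node uu (S = 136.7): continuation = e^(−0.02)·[0.5603·0.0000 + 0.4397·0.0000] = 0.0000; exercise value = 0.0000 ≤ continuation, so V_uu = 0.0000
Node ud (S = 60.75): continuation = e^(−0.02)·[0.5603·0.0000 + 0.4397·22.5500] = 9.7196; exercise value = 0.0000 ≤ continuation, so V_ud = 9.7196
Node dd (S = 27): continuation = e^(−0.02)·[0.5603·22.5500 + 0.4397·42.8000] = 30.8317; exercise value = 32.0000 > continuation, so V_dd = 32.0000 (exercise)
Node u (S = 101.2): continuation = e^(−0.02)·[0.5603·0.0000 + 0.4397·9.7196] = 4.1894; exercise value = 0.0000 ≤ continuation, so V_u = 4.1894
Node d (S = 45): continuation = e^(−0.02)·[0.5603·9.7196 + 0.4397·32.0000] = 19.1305; exercise value = 14.0000 ≤ continuation, so V_d = 19.1305
Node 0 (S = 75): continuation = e^(−0.02)·[0.5603·4.1894 + 0.4397·19.1305] = 10.5464; exercise value = 0.0000 ≤ continuation, so V_0 = 10.5464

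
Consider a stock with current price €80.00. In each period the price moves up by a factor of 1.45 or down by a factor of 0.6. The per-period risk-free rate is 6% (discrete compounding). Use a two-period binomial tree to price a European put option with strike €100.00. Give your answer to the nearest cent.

Risk-neutral probability p = (1 + 0.06 − 0.6)/(1.45 − 0.6) = 0.4600/0.8500 = 0.5412
Terminal stock prices: S_uu = 168.2, S_ud = 69.6, S_dd = 28.8
Terminal payoffs (K − S): max(-68.2, 0) = 0, max(30.4, 0) = 30.4, max(71.2, 0) = 71.2
Node u (S = 116): V_u = 1/1.06·[0.5412·0.0000 + 0.4588·30.4000] = 13.1587
Node d (S = 48): V_d = 1/1.06·[0.5412·30.4000 + 0.4588·71.2000] = 46.3396
Node 0 (S = 80): V_0 = 1/1.06·[0.5412·13.1587 + 0.4588·46.3396] = 26.7763

€26.78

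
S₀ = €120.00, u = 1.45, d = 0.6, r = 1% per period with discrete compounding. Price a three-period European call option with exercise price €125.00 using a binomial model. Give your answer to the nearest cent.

Risk-neutral probability p = (1 + 0.01 − 0.6)/(1.45 − 0.6) = 0.4100/0.8500 = 0.4824
Terminal stock prices: S_uuu = 365.8, S_uud = 151.4, S_udd = 62.64, S_ddd = 25.92
Terminal payoffs (S − K): max(240.8, 0) = 240.8, max(26.38, 0) = 26.38, max(-62.36, 0) = 0, max(-99.08, 0) = 0
Node uu (S = 252.3): V_uu = 1/1.01·[0.4824·240.8350 + 0.5176·26.3800] = 128.5376
Node ud (S = 104.4): V_ud = 1/1.01·[0.4824·26.3800 + 0.5176·0.0000] = 12.5985
Node dd (S = 43.2): V_dd = 1/1.01·[0.4824·0.0000 + 0.5176·0.0000] = 0.0000
Node u (S = 174): V_u = 1/1.01·[0.4824·128.5376 + 0.5176·12.5985] = 67.8436
Node d (S = 72): V_d = 1/1.01·[0.4824·12.5985 + 0.5176·0.0000] = 6.0167
Node 0 (S = 120): V_0 = 1/1.01·[0.4824·67.8436 + 0.5176·6.0167] = 35.4843

€35.48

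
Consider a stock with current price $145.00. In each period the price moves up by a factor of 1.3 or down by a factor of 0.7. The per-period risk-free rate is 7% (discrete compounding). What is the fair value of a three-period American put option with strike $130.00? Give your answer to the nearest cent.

Risk-neutral probability p = (1 + 0.07 − 0.7)/(1.3 − 0.7) = 0.3700/0.6000 = 0.6167
Terminal stock prices: S_uuu = 318.6, S_uud = 171.5, S_udd = 92.36, S_ddd = 49.73
Terminal payoffs (K − S): max(-188.6, 0) = 0, max(-41.53, 0) = 0, max(37.64, 0) = 37.64, max(80.27, 0) = 80.27
Node uu (S = 245.1): continuation = 1/1.07·[0.6167·0.0000 + 0.3833·0.0000] = 0.0000; exercise value = 0.0000 ≤ continuation, so V_uu = 0.0000
Node ud (S = 131.9): continuation = 1/1.07·[0.6167·0.0000 + 0.3833·37.6350] = 13.4829; exercise value = 0.0000 ≤ continuation, so V_ud = 13.4829
Node dd (S = 71.05): continuation = 1/1.07·[0.6167·37.6350 + 0.3833·80.2650] = 50.4453; exercise value = 58.9500 > continuation, so V_dd = 58.9500 (exercise)
Node u (S = 188.5): continuation = 1/1.07·[0.6167·0.0000 + 0.3833·13.4829] = 4.8303; exercise value = 0.0000 ≤ continuation, so V_u = 4.8303
Node d (S = 101.5): continuation = 1/1.07·[0.6167·13.4829 + 0.3833·58.9500] = 28.8897; exercise value = 28.5000 ≤ continuation, so V_d = 28.8897
Node 0 (S = 145): continuation = 1/1.07·[0.6167·4.8303 + 0.3833·28.8897] = 13.1337; exercise value = 0.0000 ≤ continuation, so V_0 = 13.1337

$13.13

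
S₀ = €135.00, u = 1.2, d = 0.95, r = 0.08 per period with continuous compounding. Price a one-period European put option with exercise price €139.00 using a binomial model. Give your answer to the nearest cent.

€4.63

Risk-neutral probability p = (e^0.08 − 0.95)/(1.2 − 0.95) = 0.1333/0.2500 = 0.5331
Terminal stock prices: S_u = 162, S_d = 128.2
Terminal payoffs (K − S): max(-23, 0) = 0, max(10.75, 0) = 10.75
Node 0 (S = 135): V_0 = e^(−0.08)·[0.5331·0.0000 + 0.4669·10.7500] = 4.6328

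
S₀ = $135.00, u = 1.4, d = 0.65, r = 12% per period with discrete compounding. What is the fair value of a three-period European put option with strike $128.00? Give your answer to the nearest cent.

Risk-neutral probability p = (1 + 0.12 − 0.65)/(1.4 − 0.65) = 0.4700/0.7500 = 0.6267
Terminal stock prices: S_uuu = 370.4, S_uud = 172, S_udd = 79.85, S_ddd = 37.07
Terminal payoffs (K − S): max(-242.4, 0) = 0, max(-43.99, 0) = 0, max(48.15, 0) = 48.15, max(90.93, 0) = 90.93
Node uu (S = 264.6): V_uu = 1/1.12·[0.6267·0.0000 + 0.3733·0.0000] = 0.0000
Node ud (S = 122.9): V_ud = 1/1.12·[0.6267·0.0000 + 0.3733·48.1475] = 16.0492
Node dd (S = 57.04): V_dd = 1/1.12·[0.6267·48.1475 + 0.3733·90.9256] = 57.2482
Node u (S = 189): V_u = 1/1.12·[0.6267·0.0000 + 0.3733·16.0492] = 5.3497
Node d (S = 87.75): V_d = 1/1.12·[0.6267·16.0492 + 0.3733·57.2482] = 28.0626
Node 0 (S = 135): V_0 = 1/1.12·[0.6267·5.3497 + 0.3733·28.0626] = 12.3475

$12.35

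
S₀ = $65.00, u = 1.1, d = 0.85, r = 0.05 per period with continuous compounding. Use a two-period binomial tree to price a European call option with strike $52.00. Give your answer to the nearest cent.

$18.12

Risk-neutral probability p = (e^0.05 − 0.85)/(1.1 − 0.85) = 0.2013/0.2500 = 0.8051
Terminal stock prices: S_uu = 78.65, S_ud = 60.77, S_dd = 46.96
Terminal payoffs (S − K): max(26.65, 0) = 26.65, max(8.775, 0) = 8.775, max(-5.038, 0) = 0
Node u (S = 71.5): V_u = e^(−0.05)·[0.8051·26.6500 + 0.1949·8.7750] = 22.0361
Node d (S = 55.25): V_d = e^(−0.05)·[0.8051·8.7750 + 0.1949·0.0000] = 6.7201
Node 0 (S = 65): V_0 = e^(−0.05)·[0.8051·22.0361 + 0.1949·6.7201] = 18.1216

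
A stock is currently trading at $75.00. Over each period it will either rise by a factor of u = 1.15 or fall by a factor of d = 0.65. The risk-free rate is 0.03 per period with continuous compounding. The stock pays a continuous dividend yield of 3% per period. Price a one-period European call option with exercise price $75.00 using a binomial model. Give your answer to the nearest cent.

$7.64

Per-period risk-free factor R = e^0.03 = 1.0305; dividend-adjusted growth = e^(0.03−0.03) = 1.0000.
Risk-neutral probability p = (1.0000 − 0.65)/(1.15 − 0.65) = 0.3500/0.5000 = 0.7000
Terminal stock prices: S_u = 86.25, S_d = 48.75
Terminal payoffs (S − K): max(11.25, 0) = 11.25, max(-26.25, 0) = 0
Node 0 (S = 75): V_0 = e^(−0.03)·[0.7000·11.2500 + 0.3000·0.0000] = 7.6423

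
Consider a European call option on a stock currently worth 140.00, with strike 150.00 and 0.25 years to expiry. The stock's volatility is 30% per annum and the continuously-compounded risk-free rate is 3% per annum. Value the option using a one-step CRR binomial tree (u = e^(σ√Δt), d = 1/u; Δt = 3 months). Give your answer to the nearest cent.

6.12

CRR parameters: u = e^(σ√Δt) = e^(0.3·√0.25) = 1.1618, d = 1/u = 0.8607
Per-period rate: rΔt = 0.03·0.25 = 0.0075, so R = e^0.0075 = 1.0075
Risk-neutral probability p = (e^0.0075 − 0.8607)/(1.1618 − 0.8607) = 0.1468/0.3011 = 0.4876
Terminal stock prices: S_u = 162.7, S_d = 120.5
Terminal payoffs (S − K): max(12.66, 0) = 12.66, max(-29.5, 0) = 0
Node 0 (S = 140): V_0 = e^(−0.0075)·[0.4876·12.6568 + 0.5124·0.0000] = 6.1250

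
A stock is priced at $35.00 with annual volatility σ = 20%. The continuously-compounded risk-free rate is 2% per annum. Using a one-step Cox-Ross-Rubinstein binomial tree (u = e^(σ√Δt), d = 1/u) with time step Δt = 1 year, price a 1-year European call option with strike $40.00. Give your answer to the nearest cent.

$1.35

CRR parameters: u = e^(σ√Δt) = e^(0.2·√1) = 1.2214, d = 1/u = 0.8187
Per-period rate: rΔt = 0.02·1 = 0.02, so R = e^0.02 = 1.0202
Risk-neutral probability p = (e^0.02 − 0.8187)/(1.2214 − 0.8187) = 0.2015/0.4027 = 0.5003
Terminal stock prices: S_u = 42.75, S_d = 28.66
Terminal payoffs (S − K): max(2.749, 0) = 2.749, max(-11.34, 0) = 0
Node 0 (S = 35): V_0 = e^(−0.02)·[0.5003·2.7491 + 0.4997·0.0000] = 1.3482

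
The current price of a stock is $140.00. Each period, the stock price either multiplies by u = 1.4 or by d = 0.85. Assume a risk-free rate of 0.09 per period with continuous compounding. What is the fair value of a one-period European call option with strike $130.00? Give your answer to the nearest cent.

$26.78

Risk-neutral probability p = (e^0.09 − 0.85)/(1.4 − 0.85) = 0.2442/0.5500 = 0.4440
Terminal stock prices: S_u = 196, S_d = 119
Terminal payoffs (S − K): max(66, 0) = 66, max(-11, 0) = 0
Node 0 (S = 140): V_0 = e^(−0.09)·[0.4440·66.0000 + 0.5560·0.0000] = 26.7790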